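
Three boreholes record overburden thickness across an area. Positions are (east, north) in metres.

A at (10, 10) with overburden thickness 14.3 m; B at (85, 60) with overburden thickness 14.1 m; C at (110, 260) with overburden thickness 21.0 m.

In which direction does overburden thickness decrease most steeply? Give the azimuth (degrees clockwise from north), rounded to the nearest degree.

144°

Taking A as reference: B−A = (75, 50, -0.2); C−A = (100, 250, +6.7).
Solve a·Δx + b·Δy = Δd: det = 75·250 − 100·50 = 13750.
∂d/∂x = [(-0.2)·250 − (+6.7)·50] / 13750 = -0.02800
∂d/∂y = [75·(+6.7) − 100·(-0.2)] / 13750 = +0.03800
Steepest decrease is along −∇f: components (+0.02800 E, -0.03800 N).
Azimuth = atan2(+0.02800, -0.03800) = 143.6° ≈ 144°.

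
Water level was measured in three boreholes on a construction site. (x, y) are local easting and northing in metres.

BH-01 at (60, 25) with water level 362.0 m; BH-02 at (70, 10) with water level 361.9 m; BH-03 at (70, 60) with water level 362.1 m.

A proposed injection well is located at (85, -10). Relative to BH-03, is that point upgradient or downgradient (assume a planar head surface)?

Three-point gradient (reference BH-01): Δ to BH-02 = (10, -15, -0.1), Δ to BH-03 = (10, 35, +0.1).
∂h/∂x = -0.004000, ∂h/∂y = +0.004000 (det = 500).
Head at (85, -10) = 362.0 + (-0.004000)·(25) + (+0.004000)·(-35) = 361.76 m.
That is lower than the 362.1 m at BH-03, so the point is downgradient.

downgradient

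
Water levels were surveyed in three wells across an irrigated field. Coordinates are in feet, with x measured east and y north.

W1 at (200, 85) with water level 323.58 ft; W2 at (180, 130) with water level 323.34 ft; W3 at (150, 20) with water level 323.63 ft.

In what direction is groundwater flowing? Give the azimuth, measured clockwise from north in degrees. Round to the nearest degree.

314°

Differences from W1: to W2 (Δx, Δy, Δh) = (-20, 45, -0.24); to W3 = (-50, -65, +0.05).
Determinant of the coordinate differences = (-20)·(-65) − (-50)·45 = 3550.
∂h/∂x = [(-0.24)·(-65) − (+0.05)·45] / 3550 = +0.003761
∂h/∂y = [(-20)·(+0.05) − (-50)·(-0.24)] / 3550 = -0.003662
Flow direction (−∇h) has components (-0.003761 E, +0.003662 N).
Azimuth = atan2(E, N) = atan2(-0.003761, +0.003662) = 314.2° ≈ 314°.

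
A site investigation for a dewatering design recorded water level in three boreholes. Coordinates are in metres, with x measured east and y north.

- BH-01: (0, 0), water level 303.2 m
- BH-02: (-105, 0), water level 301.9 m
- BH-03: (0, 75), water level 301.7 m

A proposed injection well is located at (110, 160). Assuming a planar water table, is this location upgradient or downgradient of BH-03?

downgradient

∂h/∂x = (301.9 − 303.2) / (-105 − 0) = +0.01238
∂h/∂y = (301.7 − 303.2) / (75 − 0) = -0.02000
Head at (110, 160) = 303.2 + (+0.01238)·(110) + (-0.02000)·(160) = 301.36 m.
That is lower than the 301.7 m at BH-03, so the point is downgradient.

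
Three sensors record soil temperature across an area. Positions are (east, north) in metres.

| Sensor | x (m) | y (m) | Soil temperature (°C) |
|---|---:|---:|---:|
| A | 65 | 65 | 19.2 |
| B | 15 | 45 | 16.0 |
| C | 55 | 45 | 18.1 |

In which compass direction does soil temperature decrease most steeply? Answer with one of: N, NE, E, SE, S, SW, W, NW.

With T = a·x + b·y + c and A as origin, the differences give:
  (-50)·a + (-20)·b = -3.2
  (-10)·a + (-20)·b = -1.1
Eliminate b (×(-20) and ×(-20), subtract): 800·a = 42.00 → a = ∂T/∂x = +0.05250
Back-substitute: b = ∂T/∂y = +0.02875.
Steepest decrease is along −∇f = (-0.05250 E, -0.02875 N) → southwest.

SW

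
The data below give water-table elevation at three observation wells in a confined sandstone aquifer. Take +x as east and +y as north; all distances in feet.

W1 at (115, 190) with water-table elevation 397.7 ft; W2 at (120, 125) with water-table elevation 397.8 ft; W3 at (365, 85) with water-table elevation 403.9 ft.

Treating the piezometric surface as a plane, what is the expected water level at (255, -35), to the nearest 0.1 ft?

401.1 ft

Differences from W1: to W2 (Δx, Δy, Δh) = (5, -65, +0.1); to W3 = (250, -105, +6.2).
Solve a·Δx + b·Δy = Δh: det = 5·(-105) − 250·(-65) = 15725.
∂h/∂x = [(+0.1)·(-105) − (+6.2)·(-65)] / 15725 = +0.02496
∂h/∂y = [5·(+6.2) − 250·(+0.1)] / 15725 = +0.0003816
h(255, -35) = 397.7 + (+0.02496)·(140) + (+0.0003816)·(-225) = 397.7 +3.494 -0.086 = 401.109 ft.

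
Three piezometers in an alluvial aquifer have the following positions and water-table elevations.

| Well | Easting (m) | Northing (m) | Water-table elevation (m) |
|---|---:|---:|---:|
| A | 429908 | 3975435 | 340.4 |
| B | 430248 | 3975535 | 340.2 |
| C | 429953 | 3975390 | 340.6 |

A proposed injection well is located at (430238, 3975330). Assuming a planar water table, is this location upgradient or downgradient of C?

upgradient

Taking A as reference: B−A = (340, 100, -0.2); C−A = (45, -45, +0.2).
Determinant of the coordinate differences = 340·(-45) − 45·100 = -19800.
∂h/∂x = [(-0.2)·(-45) − (+0.2)·100] / -19800 = +0.0005556
∂h/∂y = [340·(+0.2) − 45·(-0.2)] / -19800 = -0.003889
Head at (430238, 3975330) = 340.4 + (+0.0005556)·(330) + (-0.003889)·(-105) = 340.99 m.
That is higher than the 340.6 m at C, so the point is upgradient.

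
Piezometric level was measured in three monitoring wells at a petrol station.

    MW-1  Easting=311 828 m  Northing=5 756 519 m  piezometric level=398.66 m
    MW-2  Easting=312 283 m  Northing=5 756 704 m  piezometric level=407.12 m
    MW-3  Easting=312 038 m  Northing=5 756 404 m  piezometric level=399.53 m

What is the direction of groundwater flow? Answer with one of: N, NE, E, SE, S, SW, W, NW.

With h = a·x + b·y + c and MW-1 as origin, the differences give:
  455·a + 185·b = +8.46
  210·a + (-115)·b = +0.87
Eliminate b (×(-115) and ×185, subtract): -91175·a = -1133.850 → a = ∂h/∂x = +0.01244
Back-substitute: b = ∂h/∂y = +0.01514.
Flow = −∇h = (-0.01244 east, -0.01514 north), which points southwest.

SW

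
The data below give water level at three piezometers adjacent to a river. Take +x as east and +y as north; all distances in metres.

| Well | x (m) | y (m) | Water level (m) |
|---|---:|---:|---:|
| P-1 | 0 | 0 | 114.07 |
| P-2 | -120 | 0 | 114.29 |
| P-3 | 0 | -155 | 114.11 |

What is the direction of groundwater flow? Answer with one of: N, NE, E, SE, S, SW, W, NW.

∂h/∂x = (114.29 − 114.07) / (-120 − 0) = -0.001833
∂h/∂y = (114.11 − 114.07) / (-155 − 0) = -0.0002581
Flow = −∇h = (+0.001833 east, +0.0002581 north), which points east.

E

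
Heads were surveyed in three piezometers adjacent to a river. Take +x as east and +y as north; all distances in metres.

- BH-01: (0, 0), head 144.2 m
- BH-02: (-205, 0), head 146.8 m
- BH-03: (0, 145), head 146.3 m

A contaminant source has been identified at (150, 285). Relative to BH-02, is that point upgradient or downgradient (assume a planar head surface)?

∂h/∂x = (146.8 − 144.2) / (-205 − 0) = -0.01268
∂h/∂y = (146.3 − 144.2) / (145 − 0) = +0.01448
Head at (150, 285) = 144.2 + (-0.01268)·(150) + (+0.01448)·(285) = 146.43 m.
That is lower than the 146.8 m at BH-02, so the point is downgradient.

downgradient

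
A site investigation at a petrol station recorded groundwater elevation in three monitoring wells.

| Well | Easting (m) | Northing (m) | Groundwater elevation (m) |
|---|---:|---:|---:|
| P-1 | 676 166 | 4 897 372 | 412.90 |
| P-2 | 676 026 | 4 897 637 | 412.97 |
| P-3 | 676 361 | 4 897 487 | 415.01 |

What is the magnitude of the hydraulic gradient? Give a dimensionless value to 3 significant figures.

Differences from P-1: to P-2 (Δx, Δy, Δh) = (-140, 265, +0.07); to P-3 = (195, 115, +2.11).
Determinant of the coordinate differences = (-140)·115 − 195·265 = -67775.
∂h/∂x = [(+0.07)·115 − (+2.11)·265] / -67775 = +0.008131
∂h/∂y = [(-140)·(+2.11) − 195·(+0.07)] / -67775 = +0.004560
|∇h| = √(0.008131² + 0.004560²) = 0.009322

0.00932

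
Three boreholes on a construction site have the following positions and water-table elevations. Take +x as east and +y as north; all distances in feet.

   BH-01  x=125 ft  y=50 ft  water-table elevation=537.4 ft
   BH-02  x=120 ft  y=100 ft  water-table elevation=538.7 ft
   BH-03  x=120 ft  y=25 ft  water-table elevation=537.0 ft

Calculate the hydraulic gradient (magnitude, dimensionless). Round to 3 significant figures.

With h = a·x + b·y + c and BH-01 as origin, the differences give:
  (-5)·a + 50·b = +1.3
  (-5)·a + (-25)·b = -0.4
Eliminate b (×(-25) and ×50, subtract): 375·a = -12.50 → a = ∂h/∂x = -0.03333
Back-substitute: b = ∂h/∂y = +0.02267.
|∇h| = √(-0.03333² + 0.02267²) = 0.04031

0.0403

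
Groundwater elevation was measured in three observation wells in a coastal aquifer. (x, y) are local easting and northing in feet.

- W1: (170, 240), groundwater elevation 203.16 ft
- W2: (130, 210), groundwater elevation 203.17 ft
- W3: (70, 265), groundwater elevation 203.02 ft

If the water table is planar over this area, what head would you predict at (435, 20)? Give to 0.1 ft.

Taking W1 as reference: W2−W1 = (-40, -30, +0.01); W3−W1 = (-100, 25, -0.14).
Solve a·Δx + b·Δy = Δh: det = (-40)·25 − (-100)·(-30) = -4000.
∂h/∂x = [(+0.01)·25 − (-0.14)·(-30)] / -4000 = +0.0009875
∂h/∂y = [(-40)·(-0.14) − (-100)·(+0.01)] / -4000 = -0.001650
h(435, 20) = 203.16 + (+0.0009875)·(265) + (-0.001650)·(-220) = 203.16 +0.262 +0.363 = 203.785 ft.

203.8 ft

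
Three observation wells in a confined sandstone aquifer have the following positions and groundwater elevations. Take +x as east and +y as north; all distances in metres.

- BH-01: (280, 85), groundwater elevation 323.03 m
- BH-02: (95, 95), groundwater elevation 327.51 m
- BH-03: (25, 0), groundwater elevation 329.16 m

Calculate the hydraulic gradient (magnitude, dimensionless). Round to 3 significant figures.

0.0242

Differences from BH-01: to BH-02 (Δx, Δy, Δh) = (-185, 10, +4.48); to BH-03 = (-255, -85, +6.13).
Determinant of the coordinate differences = (-185)·(-85) − (-255)·10 = 18275.
∂h/∂x = [(+4.48)·(-85) − (+6.13)·10] / 18275 = -0.02419
∂h/∂y = [(-185)·(+6.13) − (-255)·(+4.48)] / 18275 = +0.0004569
|∇h| = √(-0.02419² + 0.0004569²) = 0.02419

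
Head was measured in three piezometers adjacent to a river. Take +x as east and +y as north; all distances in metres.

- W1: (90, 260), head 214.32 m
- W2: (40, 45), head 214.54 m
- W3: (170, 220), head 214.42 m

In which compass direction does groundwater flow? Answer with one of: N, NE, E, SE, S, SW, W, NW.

NW

Differences from W1: to W2 (Δx, Δy, Δh) = (-50, -215, +0.22); to W3 = (80, -40, +0.10).
Solve a·Δx + b·Δy = Δh: det = (-50)·(-40) − 80·(-215) = 19200.
∂h/∂x = [(+0.22)·(-40) − (+0.10)·(-215)] / 19200 = +0.0006615
∂h/∂y = [(-50)·(+0.10) − 80·(+0.22)] / 19200 = -0.001177
Flow = −∇h = (-0.0006615 east, +0.001177 north), which points northwest.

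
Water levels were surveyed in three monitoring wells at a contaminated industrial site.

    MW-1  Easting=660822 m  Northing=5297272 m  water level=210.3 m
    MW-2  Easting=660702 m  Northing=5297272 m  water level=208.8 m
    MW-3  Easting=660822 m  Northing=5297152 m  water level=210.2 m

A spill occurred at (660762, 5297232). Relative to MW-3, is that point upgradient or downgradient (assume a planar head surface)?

∂h/∂x = (208.8 − 210.3) / (660702 − 660822) = +0.01250
∂h/∂y = (210.2 − 210.3) / (5297152 − 5297272) = +0.0008333
Head at (660762, 5297232) = 210.3 + (+0.01250)·(-60) + (+0.0008333)·(-40) = 209.52 m.
That is lower than the 210.2 m at MW-3, so the point is downgradient.

downgradient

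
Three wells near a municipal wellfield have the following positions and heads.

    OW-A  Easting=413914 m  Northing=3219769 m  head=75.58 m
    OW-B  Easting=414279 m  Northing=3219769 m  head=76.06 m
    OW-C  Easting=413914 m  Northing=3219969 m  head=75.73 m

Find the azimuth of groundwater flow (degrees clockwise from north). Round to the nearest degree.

∂h/∂x = (76.06 − 75.58) / (414279 − 413914) = +0.001315
∂h/∂y = (75.73 − 75.58) / (3219969 − 3219769) = +0.0007500
Flow direction (−∇h) has components (-0.001315 E, -0.0007500 N).
Azimuth = atan2(E, N) = atan2(-0.001315, -0.0007500) = 240.3° ≈ 240°.

240°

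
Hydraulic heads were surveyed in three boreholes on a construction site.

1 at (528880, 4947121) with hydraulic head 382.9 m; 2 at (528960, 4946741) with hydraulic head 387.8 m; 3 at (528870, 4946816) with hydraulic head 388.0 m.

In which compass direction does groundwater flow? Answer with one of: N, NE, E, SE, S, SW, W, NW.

NE

With h = a·x + b·y + c and 1 as origin, the differences give:
  80·a + (-380)·b = +4.9
  (-10)·a + (-305)·b = +5.1
Eliminate b (×(-305) and ×(-380), subtract): -28200·a = 443.50 → a = ∂h/∂x = -0.01573
Back-substitute: b = ∂h/∂y = -0.01621.
Flow = −∇h = (+0.01573 east, +0.01621 north), which points northeast.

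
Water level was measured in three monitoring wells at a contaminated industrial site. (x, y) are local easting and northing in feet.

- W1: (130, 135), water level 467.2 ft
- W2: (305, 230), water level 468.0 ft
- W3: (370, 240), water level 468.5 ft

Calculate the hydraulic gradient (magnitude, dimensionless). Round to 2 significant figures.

Three-point gradient (reference W1): Δ to W2 = (175, 95, +0.8), Δ to W3 = (240, 105, +1.3).
∂h/∂x = +0.008927, ∂h/∂y = -0.008023 (det = -4425).
|∇h| = √(0.008927² + -0.008023²) = 0.012

0.012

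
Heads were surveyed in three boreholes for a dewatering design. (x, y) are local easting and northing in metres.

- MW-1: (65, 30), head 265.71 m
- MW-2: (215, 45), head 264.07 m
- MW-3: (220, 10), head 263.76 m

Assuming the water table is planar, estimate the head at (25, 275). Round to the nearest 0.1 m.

267.9 m

With h = a·x + b·y + c and MW-1 as origin, the differences give:
  150·a + 15·b = -1.64
  155·a + (-20)·b = -1.95
Eliminate b (×(-20) and ×15, subtract): -5325·a = 62.050 → a = ∂h/∂x = -0.01165
Back-substitute: b = ∂h/∂y = +0.007192.
h(25, 275) = 265.71 + (-0.01165)·(-40) + (+0.007192)·(245) = 265.71 +0.466 +1.762 = 267.938 m.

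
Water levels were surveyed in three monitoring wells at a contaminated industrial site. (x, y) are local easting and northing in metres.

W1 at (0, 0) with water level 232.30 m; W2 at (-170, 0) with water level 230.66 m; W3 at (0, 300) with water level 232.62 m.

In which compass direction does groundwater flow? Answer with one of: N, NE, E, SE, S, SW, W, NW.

W

∂h/∂x = (230.66 − 232.30) / (-170 − 0) = +0.009647
∂h/∂y = (232.62 − 232.30) / (300 − 0) = +0.001067
Flow = −∇h = (-0.009647 east, -0.001067 north), which points west.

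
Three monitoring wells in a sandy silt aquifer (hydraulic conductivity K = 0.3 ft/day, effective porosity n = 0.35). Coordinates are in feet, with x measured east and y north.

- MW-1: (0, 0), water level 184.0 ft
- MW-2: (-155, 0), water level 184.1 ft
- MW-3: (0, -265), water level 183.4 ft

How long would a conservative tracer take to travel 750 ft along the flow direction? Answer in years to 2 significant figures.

1000 years

∂h/∂x = (184.1 − 184.0) / (-155 − 0) = -0.0006452
∂h/∂y = (183.4 − 184.0) / (-265 − 0) = +0.002264
|∇h| = √(-0.0006452² + 0.002264²) = 0.002354
Seepage velocity v = K·i/n = 0.3 × 0.002354 / 0.35 = 0.002018 ft/day.
t = 750 / 0.002018 = 3.717e+05 days = 1.02e+03 years.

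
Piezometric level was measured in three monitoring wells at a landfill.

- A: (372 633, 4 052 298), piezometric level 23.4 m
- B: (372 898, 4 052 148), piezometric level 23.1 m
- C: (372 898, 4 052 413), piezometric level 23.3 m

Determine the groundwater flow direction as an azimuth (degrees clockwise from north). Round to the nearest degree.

137°

Differences from A: to B (Δx, Δy, Δh) = (265, -150, -0.3); to C = (265, 115, -0.1).
Determinant of the coordinate differences = 265·115 − 265·(-150) = 70225.
∂h/∂x = [(-0.3)·115 − (-0.1)·(-150)] / 70225 = -0.0007049
∂h/∂y = [265·(-0.1) − 265·(-0.3)] / 70225 = +0.0007547
Flow direction (−∇h) has components (+0.0007049 E, -0.0007547 N).
Azimuth = atan2(E, N) = atan2(+0.0007049, -0.0007547) = 137.0° ≈ 137°.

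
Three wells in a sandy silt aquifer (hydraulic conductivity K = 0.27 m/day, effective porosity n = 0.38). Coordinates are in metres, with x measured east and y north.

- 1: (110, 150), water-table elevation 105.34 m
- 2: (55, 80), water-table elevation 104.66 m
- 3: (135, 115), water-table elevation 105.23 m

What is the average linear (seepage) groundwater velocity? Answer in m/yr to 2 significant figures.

2.0 m/yr

Taking 1 as reference: 2−1 = (-55, -70, -0.68); 3−1 = (25, -35, -0.11).
Determinant of the coordinate differences = (-55)·(-35) − 25·(-70) = 3675.
∂h/∂x = [(-0.68)·(-35) − (-0.11)·(-70)] / 3675 = +0.004381
∂h/∂y = [(-55)·(-0.11) − 25·(-0.68)] / 3675 = +0.006272
|∇h| = √(0.004381² + 0.006272²) = 0.007651
Seepage velocity v = K·i/n = 0.27 × 0.007651 / 0.38 = 0.005436 m/day = 1.985 m/yr.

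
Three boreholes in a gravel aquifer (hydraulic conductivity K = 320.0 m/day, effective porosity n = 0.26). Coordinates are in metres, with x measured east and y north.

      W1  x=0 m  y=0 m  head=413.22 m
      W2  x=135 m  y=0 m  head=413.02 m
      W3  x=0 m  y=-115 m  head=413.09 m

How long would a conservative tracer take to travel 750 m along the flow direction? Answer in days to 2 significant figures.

∂h/∂x = (413.02 − 413.22) / (135 − 0) = -0.001481
∂h/∂y = (413.09 − 413.22) / (-115 − 0) = +0.001130
|∇h| = √(-0.001481² + 0.001130²) = 0.001863
Seepage velocity v = K·i/n = 320.0 × 0.001863 / 0.26 = 2.293 m/day.
t = 750 / 2.293 = 327.1 days.

330 days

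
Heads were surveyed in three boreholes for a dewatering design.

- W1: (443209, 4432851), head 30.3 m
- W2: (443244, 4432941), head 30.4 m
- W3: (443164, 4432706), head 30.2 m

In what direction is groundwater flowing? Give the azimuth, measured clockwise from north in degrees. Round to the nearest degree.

280°

With h = a·x + b·y + c and W1 as origin, the differences give:
  35·a + 90·b = +0.1
  (-45)·a + (-145)·b = -0.1
Eliminate b (×(-145) and ×90, subtract): -1025·a = -5.50 → a = ∂h/∂x = +0.005366
Back-substitute: b = ∂h/∂y = -0.0009756.
Flow direction (−∇h) has components (-0.005366 E, +0.0009756 N).
Azimuth = atan2(E, N) = atan2(-0.005366, +0.0009756) = 280.3° ≈ 280°.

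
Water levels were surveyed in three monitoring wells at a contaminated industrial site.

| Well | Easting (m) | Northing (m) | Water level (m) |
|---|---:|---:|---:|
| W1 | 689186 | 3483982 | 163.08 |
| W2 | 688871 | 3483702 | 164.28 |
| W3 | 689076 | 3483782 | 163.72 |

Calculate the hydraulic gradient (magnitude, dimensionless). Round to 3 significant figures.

0.00287

Three-point gradient (reference W1): Δ to W2 = (-315, -280, +1.20), Δ to W3 = (-110, -200, +0.64).
∂h/∂x = -0.001888, ∂h/∂y = -0.002161 (det = 32200).
|∇h| = √(-0.001888² + -0.002161²) = 0.00287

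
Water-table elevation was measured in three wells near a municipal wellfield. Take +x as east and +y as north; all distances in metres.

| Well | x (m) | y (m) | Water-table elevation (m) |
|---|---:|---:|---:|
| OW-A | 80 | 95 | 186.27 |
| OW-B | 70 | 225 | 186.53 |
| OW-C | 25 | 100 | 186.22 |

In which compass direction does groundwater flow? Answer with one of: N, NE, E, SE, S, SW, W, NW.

SW

With h = a·x + b·y + c and OW-A as origin, the differences give:
  (-10)·a + 130·b = +0.26
  (-55)·a + 5·b = -0.05
Eliminate b (×5 and ×130, subtract): 7100·a = 7.800 → a = ∂h/∂x = +0.001099
Back-substitute: b = ∂h/∂y = +0.002085.
Flow = −∇h = (-0.001099 east, -0.002085 north), which points southwest.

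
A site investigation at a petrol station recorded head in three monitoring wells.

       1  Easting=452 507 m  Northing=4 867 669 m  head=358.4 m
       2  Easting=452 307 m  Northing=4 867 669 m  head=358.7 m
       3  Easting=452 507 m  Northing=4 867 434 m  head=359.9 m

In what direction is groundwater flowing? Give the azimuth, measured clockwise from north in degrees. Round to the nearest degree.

013°

∂h/∂x = (358.7 − 358.4) / (452307 − 452507) = -0.001500
∂h/∂y = (359.9 − 358.4) / (4867434 − 4867669) = -0.006383
Flow direction (−∇h) has components (+0.001500 E, +0.006383 N).
Azimuth = atan2(E, N) = atan2(+0.001500, +0.006383) = 13.2° ≈ 013°.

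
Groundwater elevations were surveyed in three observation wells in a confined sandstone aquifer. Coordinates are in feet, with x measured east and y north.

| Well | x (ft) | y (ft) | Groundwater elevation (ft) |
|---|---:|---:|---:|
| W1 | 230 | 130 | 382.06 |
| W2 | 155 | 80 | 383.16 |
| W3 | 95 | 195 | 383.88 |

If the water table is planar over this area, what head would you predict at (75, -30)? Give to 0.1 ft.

384.4 ft

With h = a·x + b·y + c and W1 as origin, the differences give:
  (-75)·a + (-50)·b = +1.10
  (-135)·a + 65·b = +1.82
Eliminate b (×65 and ×(-50), subtract): -11625·a = 162.500 → a = ∂h/∂x = -0.01398
Back-substitute: b = ∂h/∂y = -0.001032.
h(75, -30) = 382.06 + (-0.01398)·(-155) + (-0.001032)·(-160) = 382.06 +2.167 +0.165 = 384.392 ft.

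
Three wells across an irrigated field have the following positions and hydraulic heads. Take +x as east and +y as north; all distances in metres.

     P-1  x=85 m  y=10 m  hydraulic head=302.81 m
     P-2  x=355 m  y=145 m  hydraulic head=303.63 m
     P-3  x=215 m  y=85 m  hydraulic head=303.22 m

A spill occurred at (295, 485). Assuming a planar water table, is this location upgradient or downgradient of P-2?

With h = a·x + b·y + c and P-1 as origin, the differences give:
  270·a + 135·b = +0.82
  130·a + 75·b = +0.41
Eliminate b (×75 and ×135, subtract): 2700·a = 6.150 → a = ∂h/∂x = +0.002278
Back-substitute: b = ∂h/∂y = +0.001519.
Head at (295, 485) = 302.81 + (+0.002278)·(210) + (+0.001519)·(475) = 304.01 m.
That is higher than the 303.63 m at P-2, so the point is upgradient.

upgradient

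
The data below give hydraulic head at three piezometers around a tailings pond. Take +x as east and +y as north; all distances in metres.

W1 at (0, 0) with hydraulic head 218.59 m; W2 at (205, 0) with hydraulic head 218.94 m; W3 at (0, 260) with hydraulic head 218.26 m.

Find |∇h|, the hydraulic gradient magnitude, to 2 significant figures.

∂h/∂x = (218.94 − 218.59) / (205 − 0) = +0.001707
∂h/∂y = (218.26 − 218.59) / (260 − 0) = -0.001269
|∇h| = √(0.001707² + -0.001269²) = 0.002127

0.0021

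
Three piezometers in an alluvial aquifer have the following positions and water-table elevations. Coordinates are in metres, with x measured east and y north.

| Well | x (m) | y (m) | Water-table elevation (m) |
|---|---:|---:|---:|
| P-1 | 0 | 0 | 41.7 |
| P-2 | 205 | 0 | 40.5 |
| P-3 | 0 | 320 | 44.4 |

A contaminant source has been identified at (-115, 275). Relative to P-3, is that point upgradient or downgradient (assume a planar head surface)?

upgradient

∂h/∂x = (40.5 − 41.7) / (205 − 0) = -0.005854
∂h/∂y = (44.4 − 41.7) / (320 − 0) = +0.008437
Head at (-115, 275) = 41.7 + (-0.005854)·(-115) + (+0.008437)·(275) = 44.69 m.
That is higher than the 44.4 m at P-3, so the point is upgradient.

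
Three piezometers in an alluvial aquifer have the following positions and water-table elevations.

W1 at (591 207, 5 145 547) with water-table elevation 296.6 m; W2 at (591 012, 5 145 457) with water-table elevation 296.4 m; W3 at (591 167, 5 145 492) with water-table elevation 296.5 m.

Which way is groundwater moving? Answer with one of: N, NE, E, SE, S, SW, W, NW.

S

With h = a·x + b·y + c and W1 as origin, the differences give:
  (-195)·a + (-90)·b = -0.2
  (-40)·a + (-55)·b = -0.1
Eliminate b (×(-55) and ×(-90), subtract): 7125·a = 2.00 → a = ∂h/∂x = +0.0002807
Back-substitute: b = ∂h/∂y = +0.001614.
Flow = −∇h = (-0.0002807 east, -0.001614 north), which points south.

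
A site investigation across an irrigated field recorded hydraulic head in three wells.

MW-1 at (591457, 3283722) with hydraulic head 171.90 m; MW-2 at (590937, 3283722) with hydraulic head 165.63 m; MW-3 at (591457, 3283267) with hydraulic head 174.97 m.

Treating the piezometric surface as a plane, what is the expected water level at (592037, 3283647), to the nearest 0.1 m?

179.4 m

∂h/∂x = (165.63 − 171.90) / (590937 − 591457) = +0.01206
∂h/∂y = (174.97 − 171.90) / (3283267 − 3283722) = -0.006747
h(592037, 3283647) = 171.90 + (+0.01206)·(580) + (-0.006747)·(-75) = 171.90 +6.993 +0.506 = 179.400 m.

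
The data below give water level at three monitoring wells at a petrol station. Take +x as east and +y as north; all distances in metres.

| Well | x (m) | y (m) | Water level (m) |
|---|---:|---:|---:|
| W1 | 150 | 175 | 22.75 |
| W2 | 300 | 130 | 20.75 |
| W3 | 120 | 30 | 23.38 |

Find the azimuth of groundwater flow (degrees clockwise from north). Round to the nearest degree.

Three-point gradient (reference W1): Δ to W2 = (150, -45, -2.00), Δ to W3 = (-30, -145, +0.63).
∂h/∂x = -0.01378, ∂h/∂y = -0.001494 (det = -23100).
Flow direction (−∇h) has components (+0.01378 E, +0.001494 N).
Azimuth = atan2(E, N) = atan2(+0.01378, +0.001494) = 83.8° ≈ 084°.

084°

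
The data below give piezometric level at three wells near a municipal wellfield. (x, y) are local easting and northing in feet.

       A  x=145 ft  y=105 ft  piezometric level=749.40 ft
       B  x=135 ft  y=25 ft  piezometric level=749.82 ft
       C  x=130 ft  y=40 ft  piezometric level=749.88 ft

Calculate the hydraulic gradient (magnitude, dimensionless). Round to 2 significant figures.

Differences from A: to B (Δx, Δy, Δh) = (-10, -80, +0.42); to C = (-15, -65, +0.48).
Solve a·Δx + b·Δy = Δh: det = (-10)·(-65) − (-15)·(-80) = -550.
∂h/∂x = [(+0.42)·(-65) − (+0.48)·(-80)] / -550 = -0.02018
∂h/∂y = [(-10)·(+0.48) − (-15)·(+0.42)] / -550 = -0.002727
|∇h| = √(-0.02018² + -0.002727²) = 0.02036

0.020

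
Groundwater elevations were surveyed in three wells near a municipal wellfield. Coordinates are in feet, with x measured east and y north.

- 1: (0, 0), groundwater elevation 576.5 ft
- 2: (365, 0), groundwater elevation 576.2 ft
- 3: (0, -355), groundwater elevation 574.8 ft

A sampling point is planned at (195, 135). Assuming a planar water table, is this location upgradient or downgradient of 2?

upgradient

∂h/∂x = (576.2 − 576.5) / (365 − 0) = -0.0008219
∂h/∂y = (574.8 − 576.5) / (-355 − 0) = +0.004789
Head at (195, 135) = 576.5 + (-0.0008219)·(195) + (+0.004789)·(135) = 576.99 ft.
That is higher than the 576.2 ft at 2, so the point is upgradient.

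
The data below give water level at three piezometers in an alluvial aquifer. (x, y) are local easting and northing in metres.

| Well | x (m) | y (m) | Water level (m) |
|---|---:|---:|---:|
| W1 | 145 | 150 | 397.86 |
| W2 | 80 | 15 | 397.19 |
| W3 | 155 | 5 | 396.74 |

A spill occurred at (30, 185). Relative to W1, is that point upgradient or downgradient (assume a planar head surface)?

Taking W1 as reference: W2−W1 = (-65, -135, -0.67); W3−W1 = (10, -145, -1.12).
Solve a·Δx + b·Δy = Δh: det = (-65)·(-145) − 10·(-135) = 10775.
∂h/∂x = [(-0.67)·(-145) − (-1.12)·(-135)] / 10775 = -0.005016
∂h/∂y = [(-65)·(-1.12) − 10·(-0.67)] / 10775 = +0.007378
Head at (30, 185) = 397.86 + (-0.005016)·(-115) + (+0.007378)·(35) = 398.70 m.
That is higher than the 397.86 m at W1, so the point is upgradient.

upgradient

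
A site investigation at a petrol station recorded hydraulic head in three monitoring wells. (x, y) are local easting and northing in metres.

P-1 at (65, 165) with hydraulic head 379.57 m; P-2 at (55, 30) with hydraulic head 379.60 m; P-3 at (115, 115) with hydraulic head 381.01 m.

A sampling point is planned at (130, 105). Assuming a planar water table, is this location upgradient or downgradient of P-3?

Taking P-1 as reference: P-2−P-1 = (-10, -135, +0.03); P-3−P-1 = (50, -50, +1.44).
Solve a·Δx + b·Δy = Δh: det = (-10)·(-50) − 50·(-135) = 7250.
∂h/∂x = [(+0.03)·(-50) − (+1.44)·(-135)] / 7250 = +0.02661
∂h/∂y = [(-10)·(+1.44) − 50·(+0.03)] / 7250 = -0.002193
Head at (130, 105) = 379.57 + (+0.02661)·(65) + (-0.002193)·(-60) = 381.43 m.
That is higher than the 381.01 m at P-3, so the point is upgradient.

upgradient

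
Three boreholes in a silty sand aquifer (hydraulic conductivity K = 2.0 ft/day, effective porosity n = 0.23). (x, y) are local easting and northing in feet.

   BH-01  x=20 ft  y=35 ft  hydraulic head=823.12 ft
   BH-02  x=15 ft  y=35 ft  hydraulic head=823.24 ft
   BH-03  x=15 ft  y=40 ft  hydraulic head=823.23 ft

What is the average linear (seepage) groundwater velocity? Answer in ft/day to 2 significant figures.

Taking BH-01 as reference: BH-02−BH-01 = (-5, 0, +0.12); BH-03−BH-01 = (-5, 5, +0.11).
Determinant of the coordinate differences = (-5)·5 − (-5)·0 = -25.
∂h/∂x = [(+0.12)·5 − (+0.11)·0] / -25 = -0.02400
∂h/∂y = [(-5)·(+0.11) − (-5)·(+0.12)] / -25 = -0.002000
|∇h| = √(-0.02400² + -0.002000²) = 0.02408
Seepage velocity v = K·i/n = 2.0 × 0.02408 / 0.23 = 0.2094 ft/day.

0.21 ft/day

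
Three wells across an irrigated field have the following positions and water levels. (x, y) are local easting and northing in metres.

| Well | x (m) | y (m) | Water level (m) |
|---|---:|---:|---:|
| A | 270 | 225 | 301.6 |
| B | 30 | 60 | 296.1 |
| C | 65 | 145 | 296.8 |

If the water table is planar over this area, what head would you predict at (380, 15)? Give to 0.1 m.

304.6 m

Differences from A: to B (Δx, Δy, Δh) = (-240, -165, -5.5); to C = (-205, -80, -4.8).
Solve a·Δx + b·Δy = Δh: det = (-240)·(-80) − (-205)·(-165) = -14625.
∂h/∂x = [(-5.5)·(-80) − (-4.8)·(-165)] / -14625 = +0.02407
∂h/∂y = [(-240)·(-4.8) − (-205)·(-5.5)] / -14625 = -0.001675
h(380, 15) = 301.6 + (+0.02407)·(110) + (-0.001675)·(-210) = 301.6 +2.648 +0.352 = 304.599 m.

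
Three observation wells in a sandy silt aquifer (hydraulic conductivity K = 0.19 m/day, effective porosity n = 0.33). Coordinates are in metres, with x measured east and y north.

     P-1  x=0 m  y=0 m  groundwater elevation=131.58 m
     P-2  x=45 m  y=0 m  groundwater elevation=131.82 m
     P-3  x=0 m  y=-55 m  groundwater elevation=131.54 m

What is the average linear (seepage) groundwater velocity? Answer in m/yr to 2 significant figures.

∂h/∂x = (131.82 − 131.58) / (45 − 0) = +0.005333
∂h/∂y = (131.54 − 131.58) / (-55 − 0) = +0.0007273
|∇h| = √(0.005333² + 0.0007273²) = 0.005382
Seepage velocity v = K·i/n = 0.19 × 0.005382 / 0.33 = 0.003099 m/day = 1.132 m/yr.

1.1 m/yr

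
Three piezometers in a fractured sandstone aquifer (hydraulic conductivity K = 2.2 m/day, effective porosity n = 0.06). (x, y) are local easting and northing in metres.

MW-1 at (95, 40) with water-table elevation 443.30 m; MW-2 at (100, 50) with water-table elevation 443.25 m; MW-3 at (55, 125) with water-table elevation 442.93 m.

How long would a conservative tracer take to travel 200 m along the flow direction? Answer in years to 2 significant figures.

Differences from MW-1: to MW-2 (Δx, Δy, Δh) = (5, 10, -0.05); to MW-3 = (-40, 85, -0.37).
Determinant of the coordinate differences = 5·85 − (-40)·10 = 825.
∂h/∂x = [(-0.05)·85 − (-0.37)·10] / 825 = -0.0006667
∂h/∂y = [5·(-0.37) − (-40)·(-0.05)] / 825 = -0.004667
|∇h| = √(-0.0006667² + -0.004667²) = 0.004714
Seepage velocity v = K·i/n = 2.2 × 0.004714 / 0.06 = 0.1728 m/day.
t = 200 / 0.1728 = 1157 days = 3.17 years.

3.2 years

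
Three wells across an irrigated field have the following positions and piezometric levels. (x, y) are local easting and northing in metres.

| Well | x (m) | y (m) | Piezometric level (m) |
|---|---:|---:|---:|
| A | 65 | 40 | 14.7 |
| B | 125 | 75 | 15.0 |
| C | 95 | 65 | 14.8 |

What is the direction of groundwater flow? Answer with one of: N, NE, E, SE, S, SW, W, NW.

Taking A as reference: B−A = (60, 35, +0.3); C−A = (30, 25, +0.1).
Solve a·Δx + b·Δy = Δh: det = 60·25 − 30·35 = 450.
∂h/∂x = [(+0.3)·25 − (+0.1)·35] / 450 = +0.008889
∂h/∂y = [60·(+0.1) − 30·(+0.3)] / 450 = -0.006667
Flow = −∇h = (-0.008889 east, +0.006667 north), which points northwest.

NW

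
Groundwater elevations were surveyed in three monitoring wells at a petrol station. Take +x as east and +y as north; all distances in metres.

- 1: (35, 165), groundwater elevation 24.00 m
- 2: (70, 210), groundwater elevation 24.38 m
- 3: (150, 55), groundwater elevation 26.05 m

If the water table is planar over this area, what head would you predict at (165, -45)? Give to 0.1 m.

Taking 1 as reference: 2−1 = (35, 45, +0.38); 3−1 = (115, -110, +2.05).
Solve a·Δx + b·Δy = Δh: det = 35·(-110) − 115·45 = -9025.
∂h/∂x = [(+0.38)·(-110) − (+2.05)·45] / -9025 = +0.01485
∂h/∂y = [35·(+2.05) − 115·(+0.38)] / -9025 = -0.003108
h(165, -45) = 24.00 + (+0.01485)·(130) + (-0.003108)·(-210) = 24.00 +1.931 +0.653 = 26.584 m.

26.6 m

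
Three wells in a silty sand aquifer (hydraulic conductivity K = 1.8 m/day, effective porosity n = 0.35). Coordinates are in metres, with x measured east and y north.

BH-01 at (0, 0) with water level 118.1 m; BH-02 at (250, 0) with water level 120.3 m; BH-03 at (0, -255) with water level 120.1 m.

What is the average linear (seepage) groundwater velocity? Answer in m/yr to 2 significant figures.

22 m/yr

∂h/∂x = (120.3 − 118.1) / (250 − 0) = +0.008800
∂h/∂y = (120.1 − 118.1) / (-255 − 0) = -0.007843
|∇h| = √(0.008800² + -0.007843²) = 0.01179
Seepage velocity v = K·i/n = 1.8 × 0.01179 / 0.35 = 0.06063 m/day = 22.15 m/yr.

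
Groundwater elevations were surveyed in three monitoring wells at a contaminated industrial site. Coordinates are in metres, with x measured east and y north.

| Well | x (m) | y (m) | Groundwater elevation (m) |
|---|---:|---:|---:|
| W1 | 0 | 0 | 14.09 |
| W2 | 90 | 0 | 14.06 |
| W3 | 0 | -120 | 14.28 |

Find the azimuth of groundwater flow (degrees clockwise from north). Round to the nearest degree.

∂h/∂x = (14.06 − 14.09) / (90 − 0) = -0.0003333
∂h/∂y = (14.28 − 14.09) / (-120 − 0) = -0.001583
Flow direction (−∇h) has components (+0.0003333 E, +0.001583 N).
Azimuth = atan2(E, N) = atan2(+0.0003333, +0.001583) = 11.9° ≈ 012°.

012°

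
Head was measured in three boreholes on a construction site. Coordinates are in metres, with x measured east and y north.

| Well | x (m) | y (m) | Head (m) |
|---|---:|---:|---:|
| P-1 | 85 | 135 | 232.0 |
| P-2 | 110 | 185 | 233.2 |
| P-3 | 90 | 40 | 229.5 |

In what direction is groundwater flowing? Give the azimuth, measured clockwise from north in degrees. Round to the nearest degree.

Taking P-1 as reference: P-2−P-1 = (25, 50, +1.2); P-3−P-1 = (5, -95, -2.5).
Determinant of the coordinate differences = 25·(-95) − 5·50 = -2625.
∂h/∂x = [(+1.2)·(-95) − (-2.5)·50] / -2625 = -0.004190
∂h/∂y = [25·(-2.5) − 5·(+1.2)] / -2625 = +0.02610
Flow direction (−∇h) has components (+0.004190 E, -0.02610 N).
Azimuth = atan2(E, N) = atan2(+0.004190, -0.02610) = 170.9° ≈ 171°.

171°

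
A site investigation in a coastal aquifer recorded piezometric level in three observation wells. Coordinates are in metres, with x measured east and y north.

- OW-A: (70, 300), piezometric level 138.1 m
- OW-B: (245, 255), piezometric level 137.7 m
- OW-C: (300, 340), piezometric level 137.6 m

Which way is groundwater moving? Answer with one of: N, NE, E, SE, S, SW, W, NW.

Three-point gradient (reference OW-A): Δ to OW-B = (175, -45, -0.4), Δ to OW-C = (230, 40, -0.5).
∂h/∂x = -0.002219, ∂h/∂y = +0.0002594 (det = 17350).
Flow = −∇h = (+0.002219 east, -0.0002594 north), which points east.

E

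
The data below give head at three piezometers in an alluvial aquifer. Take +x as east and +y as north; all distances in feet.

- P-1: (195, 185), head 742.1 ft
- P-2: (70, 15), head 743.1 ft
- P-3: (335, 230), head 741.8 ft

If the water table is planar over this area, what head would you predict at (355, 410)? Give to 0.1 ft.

With h = a·x + b·y + c and P-1 as origin, the differences give:
  (-125)·a + (-170)·b = +1.0
  140·a + 45·b = -0.3
Eliminate b (×45 and ×(-170), subtract): 18175·a = -6.00 → a = ∂h/∂x = -0.0003301
Back-substitute: b = ∂h/∂y = -0.005640.
h(355, 410) = 742.1 + (-0.0003301)·(160) + (-0.005640)·(225) = 742.1 -0.053 -1.269 = 740.778 ft.

740.8 ft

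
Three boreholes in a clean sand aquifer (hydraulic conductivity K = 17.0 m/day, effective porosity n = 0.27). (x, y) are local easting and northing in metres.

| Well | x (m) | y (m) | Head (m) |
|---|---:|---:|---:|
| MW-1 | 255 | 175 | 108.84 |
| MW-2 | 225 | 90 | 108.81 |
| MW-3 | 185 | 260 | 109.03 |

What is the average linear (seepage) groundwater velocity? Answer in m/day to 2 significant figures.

Taking MW-1 as reference: MW-2−MW-1 = (-30, -85, -0.03); MW-3−MW-1 = (-70, 85, +0.19).
Determinant of the coordinate differences = (-30)·85 − (-70)·(-85) = -8500.
∂h/∂x = [(-0.03)·85 − (+0.19)·(-85)] / -8500 = -0.001600
∂h/∂y = [(-30)·(+0.19) − (-70)·(-0.03)] / -8500 = +0.0009176
|∇h| = √(-0.001600² + 0.0009176²) = 0.001844
Seepage velocity v = K·i/n = 17.0 × 0.001844 / 0.27 = 0.1161 m/day.

0.12 m/day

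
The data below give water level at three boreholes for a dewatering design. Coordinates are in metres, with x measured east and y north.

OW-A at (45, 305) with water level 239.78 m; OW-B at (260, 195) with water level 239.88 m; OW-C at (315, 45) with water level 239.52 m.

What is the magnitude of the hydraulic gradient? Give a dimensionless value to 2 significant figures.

Three-point gradient (reference OW-A): Δ to OW-B = (215, -110, +0.10), Δ to OW-C = (270, -260, -0.26).
∂h/∂x = +0.002084, ∂h/∂y = +0.003164 (det = -26200).
|∇h| = √(0.002084² + 0.003164²) = 0.003789

0.0038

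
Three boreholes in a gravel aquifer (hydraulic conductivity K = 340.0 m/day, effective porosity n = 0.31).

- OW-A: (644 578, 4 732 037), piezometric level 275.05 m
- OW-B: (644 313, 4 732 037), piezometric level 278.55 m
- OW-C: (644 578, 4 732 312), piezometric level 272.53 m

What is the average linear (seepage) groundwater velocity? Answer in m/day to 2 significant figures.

18 m/day

∂h/∂x = (278.55 − 275.05) / (644313 − 644578) = -0.01321
∂h/∂y = (272.53 − 275.05) / (4732312 − 4732037) = -0.009164
|∇h| = √(-0.01321² + -0.009164²) = 0.01608
Seepage velocity v = K·i/n = 340.0 × 0.01608 / 0.31 = 17.64 m/day.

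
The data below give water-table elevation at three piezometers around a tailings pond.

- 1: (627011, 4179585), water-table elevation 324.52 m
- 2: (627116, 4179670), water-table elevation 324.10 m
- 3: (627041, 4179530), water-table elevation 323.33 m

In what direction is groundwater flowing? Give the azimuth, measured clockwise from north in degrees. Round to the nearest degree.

Taking 1 as reference: 2−1 = (105, 85, -0.42); 3−1 = (30, -55, -1.19).
Solve a·Δx + b·Δy = Δh: det = 105·(-55) − 30·85 = -8325.
∂h/∂x = [(-0.42)·(-55) − (-1.19)·85] / -8325 = -0.01492
∂h/∂y = [105·(-1.19) − 30·(-0.42)] / -8325 = +0.01350
Flow direction (−∇h) has components (+0.01492 E, -0.01350 N).
Azimuth = atan2(E, N) = atan2(+0.01492, -0.01350) = 132.1° ≈ 132°.

132°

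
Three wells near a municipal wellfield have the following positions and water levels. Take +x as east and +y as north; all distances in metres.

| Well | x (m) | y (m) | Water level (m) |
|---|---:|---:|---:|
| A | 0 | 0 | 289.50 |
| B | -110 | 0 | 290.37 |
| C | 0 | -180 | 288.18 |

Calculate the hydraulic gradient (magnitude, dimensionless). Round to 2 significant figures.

0.011

∂h/∂x = (290.37 − 289.50) / (-110 − 0) = -0.007909
∂h/∂y = (288.18 − 289.50) / (-180 − 0) = +0.007333
|∇h| = √(-0.007909² + 0.007333²) = 0.01079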